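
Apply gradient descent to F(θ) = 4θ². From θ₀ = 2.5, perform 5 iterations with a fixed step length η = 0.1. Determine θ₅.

0.0008

F′(θ) = 8θ
Step 1: F′(2.5) = 20; θ₁ = 2.5 − 0.1·20 = 0.5
Step 2: F′(0.5) = 4; θ₂ = 0.5 − 0.1·4 = 0.1
Step 3: F′(0.1) = 0.8; θ₃ = 0.1 − 0.1·0.8 = 0.02
Step 4: F′(0.02) = 0.16; θ₄ = 0.02 − 0.1·0.16 = 0.004
Step 5: F′(0.004) = 0.032; θ₅ = 0.004 − 0.1·0.032 = 0.0008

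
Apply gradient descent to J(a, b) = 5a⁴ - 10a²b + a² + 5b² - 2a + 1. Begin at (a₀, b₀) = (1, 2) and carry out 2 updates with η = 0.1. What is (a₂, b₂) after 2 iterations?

∇J = (20a³ - 20ab + 2a - 2, -10a² + 10b)
Step 1: at (1, 2), ∇J = (-20, 10) → (1, 2) − 0.1·(-20, 10) = (3, 1)
Step 2: at (3, 1), ∇J = (484, -80) → (3, 1) − 0.1·(484, -80) = (-45.4, 9)

(-45.4, 9)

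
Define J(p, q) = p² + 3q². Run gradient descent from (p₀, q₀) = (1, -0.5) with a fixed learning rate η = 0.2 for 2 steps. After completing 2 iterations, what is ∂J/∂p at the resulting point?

∇J = (2p, 6q)
Step 1: at (1, -0.5), ∇J = (2, -3) → (1, -0.5) − 0.2·(2, -3) = (0.6, 0.1)
Step 2: at (0.6, 0.1), ∇J = (1.2, 0.6) → (0.6, 0.1) − 0.2·(1.2, 0.6) = (0.36, -0.02)
∂J/∂p at (0.36, -0.02) = 0.72

0.72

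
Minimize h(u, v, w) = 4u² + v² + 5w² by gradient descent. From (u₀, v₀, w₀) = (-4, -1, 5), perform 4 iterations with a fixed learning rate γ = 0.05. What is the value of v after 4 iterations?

-0.6561

∇h = (8u, 2v, 10w)
Step 1: at (-4, -1, 5), ∇h = (-32, -2, 50) → (-4, -1, 5) − 0.05·(-32, -2, 50) = (-2.4, -0.9, 2.5)
Step 2: at (-2.4, -0.9, 2.5), ∇h = (-19.2, -1.8, 25) → (-2.4, -0.9, 2.5) − 0.05·(-19.2, -1.8, 25) = (-1.44, -0.81, 1.25)
Step 3: at (-1.44, -0.81, 1.25), ∇h = (-11.52, -1.62, 12.5) → (-1.44, -0.81, 1.25) − 0.05·(-11.52, -1.62, 12.5) = (-0.864, -0.729, 0.625)
Step 4: at (-0.864, -0.729, 0.625), ∇h = (-6.912, -1.458, 6.25) → (-0.864, -0.729, 0.625) − 0.05·(-6.912, -1.458, 6.25) = (-0.5184, -0.6561, 0.3125)
v = -0.6561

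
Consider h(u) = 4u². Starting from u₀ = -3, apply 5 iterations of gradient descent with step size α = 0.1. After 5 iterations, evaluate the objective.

h′(u) = 8u
u₁ = -3 − 0.1·(-24) = -0.6
u₂ = -0.6 − 0.1·(-4.8) = -0.12
u₃ = -0.12 − 0.1·(-0.96) = -0.024
u₄ = -0.024 − 0.1·(-0.192) = -0.0048
u₅ = -0.0048 − 0.1·(-0.0384) = -0.00096
h(-0.00096) = 0.0000036864

0.0000036864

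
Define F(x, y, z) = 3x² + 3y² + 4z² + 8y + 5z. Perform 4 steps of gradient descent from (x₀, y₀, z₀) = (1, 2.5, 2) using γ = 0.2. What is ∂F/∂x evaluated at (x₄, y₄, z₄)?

∇F = (6x, 6y + 8, 8z + 5)
Step 1: at (1, 2.5, 2), ∇F = (6, 23, 21) → (1, 2.5, 2) − 0.2·(6, 23, 21) = (-0.2, -2.1, -2.2)
Step 2: at (-0.2, -2.1, -2.2), ∇F = (-1.2, -4.6, -12.6) → (-0.2, -2.1, -2.2) − 0.2·(-1.2, -4.6, -12.6) = (0.04, -1.18, 0.32)
Step 3: at (0.04, -1.18, 0.32), ∇F = (0.24, 0.92, 7.56) → (0.04, -1.18, 0.32) − 0.2·(0.24, 0.92, 7.56) = (-0.008, -1.364, -1.192)
Step 4: at (-0.008, -1.364, -1.192), ∇F = (-0.048, -0.184, -4.536) → (-0.008, -1.364, -1.192) − 0.2·(-0.048, -0.184, -4.536) = (0.0016, -1.3272, -0.2848)
∂F/∂x at (0.0016, -1.3272, -0.2848) = 0.0096

0.0096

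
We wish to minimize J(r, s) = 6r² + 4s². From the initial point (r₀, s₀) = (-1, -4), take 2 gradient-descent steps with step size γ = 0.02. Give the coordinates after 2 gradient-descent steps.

(-0.5776, -2.8224)

∇J = (12r, 8s)
Step 1: at (-1, -4), ∇J = (-12, -32) → (-1, -4) − 0.02·(-12, -32) = (-0.76, -3.36)
Step 2: at (-0.76, -3.36), ∇J = (-9.12, -26.88) → (-0.76, -3.36) − 0.02·(-9.12, -26.88) = (-0.5776, -2.8224)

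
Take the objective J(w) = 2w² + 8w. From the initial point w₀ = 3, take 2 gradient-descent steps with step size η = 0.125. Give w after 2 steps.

-0.75

J′(w) = 4w + 8
Step 1: J′(3) = 20; w₁ = 3 − 0.125·20 = 0.5
Step 2: J′(0.5) = 10; w₂ = 0.5 − 0.125·10 = -0.75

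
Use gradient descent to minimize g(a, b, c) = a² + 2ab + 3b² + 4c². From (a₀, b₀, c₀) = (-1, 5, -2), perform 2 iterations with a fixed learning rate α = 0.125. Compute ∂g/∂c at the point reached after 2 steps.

∇g = (2a + 2b, 2a + 6b, 8c)
(a₁, b₁, c₁) = (-1, 5, -2) − 0.125·(8, 28, -16) = (-2, 1.5, 0)
(a₂, b₂, c₂) = (-2, 1.5, 0) − 0.125·(-1, 5, 0) = (-1.875, 0.875, 0)
∂g/∂c at (-1.875, 0.875, 0) = 0

0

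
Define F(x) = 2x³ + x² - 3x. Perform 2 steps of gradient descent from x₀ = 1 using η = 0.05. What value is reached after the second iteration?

0.65625

F′(x) = 6x² + 2x - 3
x₁ = 1 − 0.05·5 = 0.75
x₂ = 0.75 − 0.05·1.875 = 0.65625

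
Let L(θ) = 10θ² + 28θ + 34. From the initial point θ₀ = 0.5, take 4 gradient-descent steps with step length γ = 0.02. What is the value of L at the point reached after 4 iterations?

15.006341376

L′(θ) = 20θ + 28
θ₁ = 0.5 − 0.02·38 = -0.26
θ₂ = -0.26 − 0.02·22.8 = -0.716
θ₃ = -0.716 − 0.02·13.68 = -0.9896
θ₄ = -0.9896 − 0.02·8.208 = -1.15376
L(-1.15376) = 15.006341376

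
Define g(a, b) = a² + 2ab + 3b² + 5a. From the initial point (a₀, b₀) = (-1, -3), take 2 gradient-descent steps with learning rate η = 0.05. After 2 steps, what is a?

∇g = (2a + 2b + 5, 2a + 6b)
(a₁, b₁) = (-1, -3) − 0.05·(-3, -20) = (-0.85, -2)
(a₂, b₂) = (-0.85, -2) − 0.05·(-0.7, -13.7) = (-0.815, -1.315)
a = -0.815

-0.815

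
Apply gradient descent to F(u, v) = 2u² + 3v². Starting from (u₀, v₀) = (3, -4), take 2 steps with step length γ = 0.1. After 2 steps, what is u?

∇F = (4u, 6v)
(u₁, v₁) = (3, -4) − 0.1·(12, -24) = (1.8, -1.6)
(u₂, v₂) = (1.8, -1.6) − 0.1·(7.2, -9.6) = (1.08, -0.64)
u = 1.08

1.08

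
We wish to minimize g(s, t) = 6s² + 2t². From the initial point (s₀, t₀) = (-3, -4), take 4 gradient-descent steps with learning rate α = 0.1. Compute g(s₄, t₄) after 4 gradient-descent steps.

∇g = (12s, 4t)
(s₁, t₁) = (-3, -4) − 0.1·(-36, -16) = (0.6, -2.4)
(s₂, t₂) = (0.6, -2.4) − 0.1·(7.2, -9.6) = (-0.12, -1.44)
(s₃, t₃) = (-0.12, -1.44) − 0.1·(-1.44, -5.76) = (0.024, -0.864)
(s₄, t₄) = (0.024, -0.864) − 0.1·(0.288, -3.456) = (-0.0048, -0.5184)
g(-0.0048, -0.5184) = 0.53761536

0.53761536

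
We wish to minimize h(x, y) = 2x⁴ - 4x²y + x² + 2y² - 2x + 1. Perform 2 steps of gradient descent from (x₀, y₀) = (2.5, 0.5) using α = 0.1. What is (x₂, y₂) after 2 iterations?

(615.4136, 36.276)

∇h = (8x³ - 8xy + 2x - 2, -4x² + 4y)
Step 1: at (2.5, 0.5), ∇h = (118, -23) → (2.5, 0.5) − 0.1·(118, -23) = (-9.3, 2.8)
Step 2: at (-9.3, 2.8), ∇h = (-6247.136, -334.76) → (-9.3, 2.8) − 0.1·(-6247.136, -334.76) = (615.4136, 36.276)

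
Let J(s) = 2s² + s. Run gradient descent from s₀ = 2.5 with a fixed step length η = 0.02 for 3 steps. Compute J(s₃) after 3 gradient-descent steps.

J′(s) = 4s + 1
s₁ = 2.5 − 0.02·11 = 2.28
s₂ = 2.28 − 0.02·10.12 = 2.0776
s₃ = 2.0776 − 0.02·9.3104 = 1.891392
J(1.891392) = 9.046119395328

9.046119395328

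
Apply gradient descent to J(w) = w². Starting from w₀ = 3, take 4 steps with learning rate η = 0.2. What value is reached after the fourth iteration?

J′(w) = 2w
Step 1: J′(3) = 6; w₁ = 3 − 0.2·6 = 1.8
Step 2: J′(1.8) = 3.6; w₂ = 1.8 − 0.2·3.6 = 1.08
Step 3: J′(1.08) = 2.16; w₃ = 1.08 − 0.2·2.16 = 0.648
Step 4: J′(0.648) = 1.296; w₄ = 0.648 − 0.2·1.296 = 0.3888

0.3888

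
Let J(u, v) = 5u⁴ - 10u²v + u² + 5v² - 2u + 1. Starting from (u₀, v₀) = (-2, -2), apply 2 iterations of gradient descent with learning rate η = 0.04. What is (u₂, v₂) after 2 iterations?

∇J = (20u³ - 20uv + 2u - 2, -10u² + 10v)
(u₁, v₁) = (-2, -2) − 0.04·(-246, -60) = (7.84, 0.4)
(u₂, v₂) = (7.84, 0.4) − 0.04·(9588.76608, -610.656) = (-375.7106432, 24.82624)

(-375.7106432, 24.82624)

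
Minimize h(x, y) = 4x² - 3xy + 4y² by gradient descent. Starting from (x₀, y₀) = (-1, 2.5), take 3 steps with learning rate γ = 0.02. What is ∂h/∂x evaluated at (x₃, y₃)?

∇h = (8x - 3y, -3x + 8y)
(x₁, y₁) = (-1, 2.5) − 0.02·(-15.5, 23) = (-0.69, 2.04)
(x₂, y₂) = (-0.69, 2.04) − 0.02·(-11.64, 18.39) = (-0.4572, 1.6722)
(x₃, y₃) = (-0.4572, 1.6722) − 0.02·(-8.6742, 14.7492) = (-0.283716, 1.377216)
∂h/∂x at (-0.283716, 1.377216) = -6.401376

-6.401376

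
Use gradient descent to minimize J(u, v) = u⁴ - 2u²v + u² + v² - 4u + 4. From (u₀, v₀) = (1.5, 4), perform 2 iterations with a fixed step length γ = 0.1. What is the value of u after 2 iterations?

-1.05485

∇J = (4u³ - 4uv + 2u - 4, -2u² + 2v)
(u₁, v₁) = (1.5, 4) − 0.1·(-11.5, 3.5) = (2.65, 3.65)
(u₂, v₂) = (2.65, 3.65) − 0.1·(37.0485, -6.745) = (-1.05485, 4.3245)
u = -1.05485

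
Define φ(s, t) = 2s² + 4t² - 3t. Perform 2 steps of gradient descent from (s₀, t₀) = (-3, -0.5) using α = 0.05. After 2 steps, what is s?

-1.92

∇φ = (4s, 8t - 3)
Step 1: at (-3, -0.5), ∇φ = (-12, -7) → (-3, -0.5) − 0.05·(-12, -7) = (-2.4, -0.15)
Step 2: at (-2.4, -0.15), ∇φ = (-9.6, -4.2) → (-2.4, -0.15) − 0.05·(-9.6, -4.2) = (-1.92, 0.06)
s = -1.92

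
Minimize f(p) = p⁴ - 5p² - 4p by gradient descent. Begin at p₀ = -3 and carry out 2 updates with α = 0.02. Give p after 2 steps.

f′(p) = 4p³ - 10p - 4
Step 1: f′(-3) = -82; p₁ = -3 − 0.02·(-82) = -1.36
Step 2: f′(-1.36) = -0.461824; p₂ = -1.36 − 0.02·(-0.461824) = -1.35076352

-1.35076352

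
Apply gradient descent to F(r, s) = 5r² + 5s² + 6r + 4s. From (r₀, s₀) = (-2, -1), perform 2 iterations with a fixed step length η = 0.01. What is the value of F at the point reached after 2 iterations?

∇F = (10r + 6, 10s + 4)
Step 1: at (-2, -1), ∇F = (-14, -6) → (-2, -1) − 0.01·(-14, -6) = (-1.86, -0.94)
Step 2: at (-1.86, -0.94), ∇F = (-12.6, -5.4) → (-1.86, -0.94) − 0.01·(-12.6, -5.4) = (-1.734, -0.886)
F(-1.734, -0.886) = 5.01076

5.01076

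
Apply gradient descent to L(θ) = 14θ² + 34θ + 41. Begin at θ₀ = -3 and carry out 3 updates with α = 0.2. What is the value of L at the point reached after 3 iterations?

L′(θ) = 28θ + 34
θ₁ = -3 − 0.2·(-50) = 7
θ₂ = 7 − 0.2·230 = -39
θ₃ = -39 − 0.2·(-1058) = 172.6
L(172.6) = 422980.04

422980.04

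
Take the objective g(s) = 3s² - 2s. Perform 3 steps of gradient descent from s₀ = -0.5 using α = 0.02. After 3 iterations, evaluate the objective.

0.6341751808

g′(s) = 6s - 2
s₁ = -0.5 − 0.02·(-5) = -0.4
s₂ = -0.4 − 0.02·(-4.4) = -0.312
s₃ = -0.312 − 0.02·(-3.872) = -0.23456
g(-0.23456) = 0.6341751808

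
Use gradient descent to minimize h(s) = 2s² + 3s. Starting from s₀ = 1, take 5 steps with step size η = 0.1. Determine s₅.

-0.61392

h′(s) = 4s + 3
s₁ = 1 − 0.1·7 = 0.3
s₂ = 0.3 − 0.1·4.2 = -0.12
s₃ = -0.12 − 0.1·2.52 = -0.372
s₄ = -0.372 − 0.1·1.512 = -0.5232
s₅ = -0.5232 − 0.1·0.9072 = -0.61392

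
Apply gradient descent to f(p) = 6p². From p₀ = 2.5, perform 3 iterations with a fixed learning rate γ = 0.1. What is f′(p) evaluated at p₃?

-0.24

f′(p) = 12p
p₁ = 2.5 − 0.1·30 = -0.5
p₂ = -0.5 − 0.1·(-6) = 0.1
p₃ = 0.1 − 0.1·1.2 = -0.02
f′(p) at (-0.02) = -0.24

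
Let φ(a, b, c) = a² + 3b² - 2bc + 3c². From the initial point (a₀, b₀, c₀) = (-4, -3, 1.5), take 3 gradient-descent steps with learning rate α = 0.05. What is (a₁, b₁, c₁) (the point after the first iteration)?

(-3.6, -1.95, 0.75)

∇φ = (2a, 6b - 2c, -2b + 6c)
Step 1: at (-4, -3, 1.5), ∇φ = (-8, -21, 15) → (-4, -3, 1.5) − 0.05·(-8, -21, 15) = (-3.6, -1.95, 0.75)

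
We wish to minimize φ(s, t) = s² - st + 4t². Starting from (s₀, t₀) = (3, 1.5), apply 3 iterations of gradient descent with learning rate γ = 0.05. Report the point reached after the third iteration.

∇φ = (2s - t, -s + 8t)
(s₁, t₁) = (3, 1.5) − 0.05·(4.5, 9) = (2.775, 1.05)
(s₂, t₂) = (2.775, 1.05) − 0.05·(4.5, 5.625) = (2.55, 0.76875)
(s₃, t₃) = (2.55, 0.76875) − 0.05·(4.33125, 3.6) = (2.3334375, 0.58875)

(2.3334375, 0.58875)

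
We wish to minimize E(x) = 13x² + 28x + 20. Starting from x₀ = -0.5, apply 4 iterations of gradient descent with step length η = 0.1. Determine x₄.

E′(x) = 26x + 28
x₁ = -0.5 − 0.1·15 = -2
x₂ = -2 − 0.1·(-24) = 0.4
x₃ = 0.4 − 0.1·38.4 = -3.44
x₄ = -3.44 − 0.1·(-61.44) = 2.704

2.704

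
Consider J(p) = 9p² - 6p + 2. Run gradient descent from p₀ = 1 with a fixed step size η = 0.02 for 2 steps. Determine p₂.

J′(p) = 18p - 6
Step 1: J′(1) = 12; p₁ = 1 − 0.02·12 = 0.76
Step 2: J′(0.76) = 7.68; p₂ = 0.76 − 0.02·7.68 = 0.6064

0.6064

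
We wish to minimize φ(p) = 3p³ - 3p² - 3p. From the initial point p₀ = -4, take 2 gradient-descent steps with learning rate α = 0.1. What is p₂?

-410.725

φ′(p) = 9p² - 6p - 3
Step 1: φ′(-4) = 165; p₁ = -4 − 0.1·165 = -20.5
Step 2: φ′(-20.5) = 3902.25; p₂ = -20.5 − 0.1·3902.25 = -410.725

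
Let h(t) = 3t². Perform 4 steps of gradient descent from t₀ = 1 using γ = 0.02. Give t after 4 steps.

h′(t) = 6t
Step 1: h′(1) = 6; t₁ = 1 − 0.02·6 = 0.88
Step 2: h′(0.88) = 5.28; t₂ = 0.88 − 0.02·5.28 = 0.7744
Step 3: h′(0.7744) = 4.6464; t₃ = 0.7744 − 0.02·4.6464 = 0.681472
Step 4: h′(0.681472) = 4.088832; t₄ = 0.681472 − 0.02·4.088832 = 0.59969536

0.59969536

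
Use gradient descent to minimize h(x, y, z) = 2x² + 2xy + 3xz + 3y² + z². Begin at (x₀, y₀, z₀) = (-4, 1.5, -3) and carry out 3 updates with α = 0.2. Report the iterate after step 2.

∇h = (4x + 2y + 3z, 2x + 6y, 3x + 2z)
(x₁, y₁, z₁) = (-4, 1.5, -3) − 0.2·(-22, 1, -18) = (0.4, 1.3, 0.6)
(x₂, y₂, z₂) = (0.4, 1.3, 0.6) − 0.2·(6, 8.6, 2.4) = (-0.8, -0.42, 0.12)

(-0.8, -0.42, 0.12)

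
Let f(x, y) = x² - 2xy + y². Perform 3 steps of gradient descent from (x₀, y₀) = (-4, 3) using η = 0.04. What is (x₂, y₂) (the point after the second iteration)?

∇f = (2x - 2y, -2x + 2y)
Step 1: at (-4, 3), ∇f = (-14, 14) → (-4, 3) − 0.04·(-14, 14) = (-3.44, 2.44)
Step 2: at (-3.44, 2.44), ∇f = (-11.76, 11.76) → (-3.44, 2.44) − 0.04·(-11.76, 11.76) = (-2.9696, 1.9696)

(-2.9696, 1.9696)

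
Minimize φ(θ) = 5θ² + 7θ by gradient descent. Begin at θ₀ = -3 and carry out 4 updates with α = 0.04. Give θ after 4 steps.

φ′(θ) = 10θ + 7
θ₁ = -3 − 0.04·(-23) = -2.08
θ₂ = -2.08 − 0.04·(-13.8) = -1.528
θ₃ = -1.528 − 0.04·(-8.28) = -1.1968
θ₄ = -1.1968 − 0.04·(-4.968) = -0.99808

-0.99808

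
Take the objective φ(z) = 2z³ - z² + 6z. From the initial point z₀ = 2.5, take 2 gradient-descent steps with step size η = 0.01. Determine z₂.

φ′(z) = 6z² - 2z + 6
Step 1: φ′(2.5) = 38.5; z₁ = 2.5 − 0.01·38.5 = 2.115
Step 2: φ′(2.115) = 28.60935; z₂ = 2.115 − 0.01·28.60935 = 1.8289065

1.8289065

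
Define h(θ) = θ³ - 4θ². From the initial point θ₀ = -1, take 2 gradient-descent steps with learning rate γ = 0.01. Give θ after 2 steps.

-1.235763

h′(θ) = 3θ² - 8θ
θ₁ = -1 − 0.01·11 = -1.11
θ₂ = -1.11 − 0.01·12.5763 = -1.235763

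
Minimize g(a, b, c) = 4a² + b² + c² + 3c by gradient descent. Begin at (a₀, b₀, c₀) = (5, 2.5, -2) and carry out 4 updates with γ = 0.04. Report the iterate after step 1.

∇g = (8a, 2b, 2c + 3)
Step 1: at (5, 2.5, -2), ∇g = (40, 5, -1) → (5, 2.5, -2) − 0.04·(40, 5, -1) = (3.4, 2.3, -1.96)

(3.4, 2.3, -1.96)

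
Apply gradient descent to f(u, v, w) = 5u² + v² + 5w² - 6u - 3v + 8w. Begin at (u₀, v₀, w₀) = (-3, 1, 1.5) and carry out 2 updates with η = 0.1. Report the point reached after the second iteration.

∇f = (10u - 6, 2v - 3, 10w + 8)
Step 1: at (-3, 1, 1.5), ∇f = (-36, -1, 23) → (-3, 1, 1.5) − 0.1·(-36, -1, 23) = (0.6, 1.1, -0.8)
Step 2: at (0.6, 1.1, -0.8), ∇f = (0, -0.8, 0) → (0.6, 1.1, -0.8) − 0.1·(0, -0.8, 0) = (0.6, 1.18, -0.8)

(0.6, 1.18, -0.8)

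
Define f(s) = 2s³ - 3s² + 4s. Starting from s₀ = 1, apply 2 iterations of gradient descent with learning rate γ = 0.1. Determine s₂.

0.344

f′(s) = 6s² - 6s + 4
Step 1: f′(1) = 4; s₁ = 1 − 0.1·4 = 0.6
Step 2: f′(0.6) = 2.56; s₂ = 0.6 − 0.1·2.56 = 0.344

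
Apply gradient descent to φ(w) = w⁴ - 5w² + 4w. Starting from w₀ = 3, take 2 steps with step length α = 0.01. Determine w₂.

φ′(w) = 4w³ - 10w + 4
Step 1: φ′(3) = 82; w₁ = 3 − 0.01·82 = 2.18
Step 2: φ′(2.18) = 23.640928; w₂ = 2.18 − 0.01·23.640928 = 1.94359072

1.94359072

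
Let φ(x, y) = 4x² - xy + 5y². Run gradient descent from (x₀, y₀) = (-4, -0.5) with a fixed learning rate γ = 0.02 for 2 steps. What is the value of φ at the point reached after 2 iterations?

32.00814188

∇φ = (8x - y, -x + 10y)
Step 1: at (-4, -0.5), ∇φ = (-31.5, -1) → (-4, -0.5) − 0.02·(-31.5, -1) = (-3.37, -0.48)
Step 2: at (-3.37, -0.48), ∇φ = (-26.48, -1.43) → (-3.37, -0.48) − 0.02·(-26.48, -1.43) = (-2.8404, -0.4514)
φ(-2.8404, -0.4514) = 32.00814188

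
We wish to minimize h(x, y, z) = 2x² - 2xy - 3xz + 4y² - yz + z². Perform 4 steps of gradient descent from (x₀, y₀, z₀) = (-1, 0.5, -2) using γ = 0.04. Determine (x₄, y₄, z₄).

(-1.20595712, -0.2961088, -1.8775808)

∇h = (4x - 2y - 3z, -2x + 8y - z, -3x - y + 2z)
(x₁, y₁, z₁) = (-1, 0.5, -2) − 0.04·(1, 8, -1.5) = (-1.04, 0.18, -1.94)
(x₂, y₂, z₂) = (-1.04, 0.18, -1.94) − 0.04·(1.3, 5.46, -0.94) = (-1.092, -0.0384, -1.9024)
(x₃, y₃, z₃) = (-1.092, -0.0384, -1.9024) − 0.04·(1.416, 3.7792, -0.4904) = (-1.14864, -0.189568, -1.882784)
(x₄, y₄, z₄) = (-1.14864, -0.189568, -1.882784) − 0.04·(1.432928, 2.66352, -0.13008) = (-1.20595712, -0.2961088, -1.8775808)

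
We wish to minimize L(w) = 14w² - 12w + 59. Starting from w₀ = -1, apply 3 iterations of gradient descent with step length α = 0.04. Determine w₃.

0.43104

L′(w) = 28w - 12
w₁ = -1 − 0.04·(-40) = 0.6
w₂ = 0.6 − 0.04·4.8 = 0.408
w₃ = 0.408 − 0.04·(-0.576) = 0.43104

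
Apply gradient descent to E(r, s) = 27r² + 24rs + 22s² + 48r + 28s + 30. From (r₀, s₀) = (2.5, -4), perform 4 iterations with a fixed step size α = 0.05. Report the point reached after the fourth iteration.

(5.69065, 5.0614)

∇E = (54r + 24s + 48, 24r + 44s + 28)
Step 1: at (2.5, -4), ∇E = (87, -88) → (2.5, -4) − 0.05·(87, -88) = (-1.85, 0.4)
Step 2: at (-1.85, 0.4), ∇E = (-42.3, 1.2) → (-1.85, 0.4) − 0.05·(-42.3, 1.2) = (0.265, 0.34)
Step 3: at (0.265, 0.34), ∇E = (70.47, 49.32) → (0.265, 0.34) − 0.05·(70.47, 49.32) = (-3.2585, -2.126)
Step 4: at (-3.2585, -2.126), ∇E = (-178.983, -143.748) → (-3.2585, -2.126) − 0.05·(-178.983, -143.748) = (5.69065, 5.0614)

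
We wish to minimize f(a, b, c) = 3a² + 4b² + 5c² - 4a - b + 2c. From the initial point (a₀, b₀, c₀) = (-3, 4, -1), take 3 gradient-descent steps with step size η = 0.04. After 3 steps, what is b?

∇f = (6a - 4, 8b - 1, 10c + 2)
Step 1: at (-3, 4, -1), ∇f = (-22, 31, -8) → (-3, 4, -1) − 0.04·(-22, 31, -8) = (-2.12, 2.76, -0.68)
Step 2: at (-2.12, 2.76, -0.68), ∇f = (-16.72, 21.08, -4.8) → (-2.12, 2.76, -0.68) − 0.04·(-16.72, 21.08, -4.8) = (-1.4512, 1.9168, -0.488)
Step 3: at (-1.4512, 1.9168, -0.488), ∇f = (-12.7072, 14.3344, -2.88) → (-1.4512, 1.9168, -0.488) − 0.04·(-12.7072, 14.3344, -2.88) = (-0.942912, 1.343424, -0.3728)
b = 1.343424

1.343424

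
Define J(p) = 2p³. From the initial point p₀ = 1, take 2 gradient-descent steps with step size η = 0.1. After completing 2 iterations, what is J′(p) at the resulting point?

J′(p) = 6p²
p₁ = 1 − 0.1·6 = 0.4
p₂ = 0.4 − 0.1·0.96 = 0.304
J′(p) at (0.304) = 0.554496

0.554496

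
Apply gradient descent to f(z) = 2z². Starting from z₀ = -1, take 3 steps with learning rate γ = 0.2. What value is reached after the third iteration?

f′(z) = 4z
Step 1: f′(-1) = -4; z₁ = -1 − 0.2·(-4) = -0.2
Step 2: f′(-0.2) = -0.8; z₂ = -0.2 − 0.2·(-0.8) = -0.04
Step 3: f′(-0.04) = -0.16; z₃ = -0.04 − 0.2·(-0.16) = -0.008

-0.008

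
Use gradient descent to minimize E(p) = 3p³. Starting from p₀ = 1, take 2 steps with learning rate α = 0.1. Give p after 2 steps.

E′(p) = 9p²
p₁ = 1 − 0.1·9 = 0.1
p₂ = 0.1 − 0.1·0.09 = 0.091

0.091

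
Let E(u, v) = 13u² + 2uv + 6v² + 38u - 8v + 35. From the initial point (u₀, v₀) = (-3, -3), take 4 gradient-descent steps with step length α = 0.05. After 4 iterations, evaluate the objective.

2.26827449

∇E = (26u + 2v + 38, 2u + 12v - 8)
(u₁, v₁) = (-3, -3) − 0.05·(-46, -50) = (-0.7, -0.5)
(u₂, v₂) = (-0.7, -0.5) − 0.05·(18.8, -15.4) = (-1.64, 0.27)
(u₃, v₃) = (-1.64, 0.27) − 0.05·(-4.1, -8.04) = (-1.435, 0.672)
(u₄, v₄) = (-1.435, 0.672) − 0.05·(2.034, -2.806) = (-1.5367, 0.8123)
E(-1.5367, 0.8123) = 2.26827449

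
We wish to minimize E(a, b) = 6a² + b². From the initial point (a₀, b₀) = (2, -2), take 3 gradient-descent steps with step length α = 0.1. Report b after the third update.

∇E = (12a, 2b)
(a₁, b₁) = (2, -2) − 0.1·(24, -4) = (-0.4, -1.6)
(a₂, b₂) = (-0.4, -1.6) − 0.1·(-4.8, -3.2) = (0.08, -1.28)
(a₃, b₃) = (0.08, -1.28) − 0.1·(0.96, -2.56) = (-0.016, -1.024)
b = -1.024

-1.024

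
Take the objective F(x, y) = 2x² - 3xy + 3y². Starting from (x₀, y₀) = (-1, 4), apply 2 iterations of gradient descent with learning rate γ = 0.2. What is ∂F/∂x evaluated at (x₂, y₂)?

∇F = (4x - 3y, -3x + 6y)
(x₁, y₁) = (-1, 4) − 0.2·(-16, 27) = (2.2, -1.4)
(x₂, y₂) = (2.2, -1.4) − 0.2·(13, -15) = (-0.4, 1.6)
∂F/∂x at (-0.4, 1.6) = -6.4

-6.4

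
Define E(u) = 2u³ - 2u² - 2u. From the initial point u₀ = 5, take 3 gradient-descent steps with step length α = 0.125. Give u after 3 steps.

E′(u) = 6u² - 4u - 2
Step 1: E′(5) = 128; u₁ = 5 − 0.125·128 = -11
Step 2: E′(-11) = 768; u₂ = -11 − 0.125·768 = -107
Step 3: E′(-107) = 69120; u₃ = -107 − 0.125·69120 = -8747

-8747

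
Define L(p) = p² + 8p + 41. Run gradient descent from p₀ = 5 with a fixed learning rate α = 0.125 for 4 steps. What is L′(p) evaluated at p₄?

5.6953125

L′(p) = 2p + 8
p₁ = 5 − 0.125·18 = 2.75
p₂ = 2.75 − 0.125·13.5 = 1.0625
p₃ = 1.0625 − 0.125·10.125 = -0.203125
p₄ = -0.203125 − 0.125·7.59375 = -1.15234375
L′(p) at (-1.15234375) = 5.6953125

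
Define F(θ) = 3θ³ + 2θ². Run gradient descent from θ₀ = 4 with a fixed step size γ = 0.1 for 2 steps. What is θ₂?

-136.8

F′(θ) = 9θ² + 4θ
Step 1: F′(4) = 160; θ₁ = 4 − 0.1·160 = -12
Step 2: F′(-12) = 1248; θ₂ = -12 − 0.1·1248 = -136.8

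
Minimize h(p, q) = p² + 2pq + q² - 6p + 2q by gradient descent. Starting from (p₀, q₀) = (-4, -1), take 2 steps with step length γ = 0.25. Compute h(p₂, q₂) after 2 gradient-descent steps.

-5

∇h = (2p + 2q - 6, 2p + 2q + 2)
(p₁, q₁) = (-4, -1) − 0.25·(-16, -8) = (0, 1)
(p₂, q₂) = (0, 1) − 0.25·(-4, 4) = (1, 0)
h(1, 0) = -5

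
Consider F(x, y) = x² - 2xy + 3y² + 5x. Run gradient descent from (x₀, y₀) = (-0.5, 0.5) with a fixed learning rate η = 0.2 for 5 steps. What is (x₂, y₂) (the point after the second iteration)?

(-1.78, -0.38)

∇F = (2x - 2y + 5, -2x + 6y)
Step 1: at (-0.5, 0.5), ∇F = (3, 4) → (-0.5, 0.5) − 0.2·(3, 4) = (-1.1, -0.3)
Step 2: at (-1.1, -0.3), ∇F = (3.4, 0.4) → (-1.1, -0.3) − 0.2·(3.4, 0.4) = (-1.78, -0.38)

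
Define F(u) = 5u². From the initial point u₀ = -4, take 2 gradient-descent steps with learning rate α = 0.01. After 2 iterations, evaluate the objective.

52.488

F′(u) = 10u
Step 1: F′(-4) = -40; u₁ = -4 − 0.01·(-40) = -3.6
Step 2: F′(-3.6) = -36; u₂ = -3.6 − 0.01·(-36) = -3.24
F(-3.24) = 52.488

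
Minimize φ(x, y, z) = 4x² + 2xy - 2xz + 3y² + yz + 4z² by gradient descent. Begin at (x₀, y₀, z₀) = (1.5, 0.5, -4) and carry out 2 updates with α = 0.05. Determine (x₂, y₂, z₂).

(0.0025, 0.34875, -1.34)

∇φ = (8x + 2y - 2z, 2x + 6y + z, -2x + y + 8z)
Step 1: at (1.5, 0.5, -4), ∇φ = (21, 2, -34.5) → (1.5, 0.5, -4) − 0.05·(21, 2, -34.5) = (0.45, 0.4, -2.275)
Step 2: at (0.45, 0.4, -2.275), ∇φ = (8.95, 1.025, -18.7) → (0.45, 0.4, -2.275) − 0.05·(8.95, 1.025, -18.7) = (0.0025, 0.34875, -1.34)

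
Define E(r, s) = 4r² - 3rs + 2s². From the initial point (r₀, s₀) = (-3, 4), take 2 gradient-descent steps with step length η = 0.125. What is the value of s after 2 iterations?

∇E = (8r - 3s, -3r + 4s)
Step 1: at (-3, 4), ∇E = (-36, 25) → (-3, 4) − 0.125·(-36, 25) = (1.5, 0.875)
Step 2: at (1.5, 0.875), ∇E = (9.375, -1) → (1.5, 0.875) − 0.125·(9.375, -1) = (0.328125, 1)
s = 1

1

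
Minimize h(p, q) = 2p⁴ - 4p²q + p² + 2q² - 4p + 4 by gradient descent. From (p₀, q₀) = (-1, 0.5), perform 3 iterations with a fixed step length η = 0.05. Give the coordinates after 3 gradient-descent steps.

(-0.1427328, 0.44448)

∇h = (8p³ - 8pq + 2p - 4, -4p² + 4q)
Step 1: at (-1, 0.5), ∇h = (-10, -2) → (-1, 0.5) − 0.05·(-10, -2) = (-0.5, 0.6)
Step 2: at (-0.5, 0.6), ∇h = (-3.6, 1.4) → (-0.5, 0.6) − 0.05·(-3.6, 1.4) = (-0.32, 0.53)
Step 3: at (-0.32, 0.53), ∇h = (-3.545344, 1.7104) → (-0.32, 0.53) − 0.05·(-3.545344, 1.7104) = (-0.1427328, 0.44448)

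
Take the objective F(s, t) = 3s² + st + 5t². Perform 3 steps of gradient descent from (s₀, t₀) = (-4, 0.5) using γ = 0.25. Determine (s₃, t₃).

(0.7109375, 1.515625)

∇F = (6s + t, s + 10t)
(s₁, t₁) = (-4, 0.5) − 0.25·(-23.5, 1) = (1.875, 0.25)
(s₂, t₂) = (1.875, 0.25) − 0.25·(11.5, 4.375) = (-1, -0.84375)
(s₃, t₃) = (-1, -0.84375) − 0.25·(-6.84375, -9.4375) = (0.7109375, 1.515625)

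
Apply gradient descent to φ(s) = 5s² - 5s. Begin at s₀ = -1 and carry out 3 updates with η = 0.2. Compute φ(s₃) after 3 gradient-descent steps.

10

φ′(s) = 10s - 5
s₁ = -1 − 0.2·(-15) = 2
s₂ = 2 − 0.2·15 = -1
s₃ = -1 − 0.2·(-15) = 2
φ(2) = 10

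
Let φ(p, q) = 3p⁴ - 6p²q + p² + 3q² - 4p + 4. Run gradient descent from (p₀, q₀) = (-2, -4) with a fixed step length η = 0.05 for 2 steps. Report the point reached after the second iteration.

∇φ = (12p³ - 12pq + 2p - 4, -6p² + 6q)
(p₁, q₁) = (-2, -4) − 0.05·(-200, -48) = (8, -1.6)
(p₂, q₂) = (8, -1.6) − 0.05·(6309.6, -393.6) = (-307.48, 18.08)

(-307.48, 18.08)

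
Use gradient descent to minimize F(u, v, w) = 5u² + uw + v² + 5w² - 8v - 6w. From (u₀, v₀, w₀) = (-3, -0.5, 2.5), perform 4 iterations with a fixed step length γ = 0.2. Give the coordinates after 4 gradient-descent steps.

(-2.1344, 3.4168, 0.512)

∇F = (10u + w, 2v - 8, u + 10w - 6)
(u₁, v₁, w₁) = (-3, -0.5, 2.5) − 0.2·(-27.5, -9, 16) = (2.5, 1.3, -0.7)
(u₂, v₂, w₂) = (2.5, 1.3, -0.7) − 0.2·(24.3, -5.4, -10.5) = (-2.36, 2.38, 1.4)
(u₃, v₃, w₃) = (-2.36, 2.38, 1.4) − 0.2·(-22.2, -3.24, 5.64) = (2.08, 3.028, 0.272)
(u₄, v₄, w₄) = (2.08, 3.028, 0.272) − 0.2·(21.072, -1.944, -1.2) = (-2.1344, 3.4168, 0.512)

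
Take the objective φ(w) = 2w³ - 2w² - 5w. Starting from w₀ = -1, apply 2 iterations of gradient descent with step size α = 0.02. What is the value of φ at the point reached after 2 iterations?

φ′(w) = 6w² - 4w - 5
w₁ = -1 − 0.02·5 = -1.1
w₂ = -1.1 − 0.02·6.66 = -1.2332
φ(-1.2332) = -0.626421796736

-0.626421796736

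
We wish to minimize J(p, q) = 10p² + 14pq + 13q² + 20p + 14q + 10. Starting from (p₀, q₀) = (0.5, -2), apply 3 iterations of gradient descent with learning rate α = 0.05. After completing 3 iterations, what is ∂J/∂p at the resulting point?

12.292

∇J = (20p + 14q + 20, 14p + 26q + 14)
(p₁, q₁) = (0.5, -2) − 0.05·(2, -31) = (0.4, -0.45)
(p₂, q₂) = (0.4, -0.45) − 0.05·(21.7, 7.9) = (-0.685, -0.845)
(p₃, q₃) = (-0.685, -0.845) − 0.05·(-5.53, -17.56) = (-0.4085, 0.033)
∂J/∂p at (-0.4085, 0.033) = 12.292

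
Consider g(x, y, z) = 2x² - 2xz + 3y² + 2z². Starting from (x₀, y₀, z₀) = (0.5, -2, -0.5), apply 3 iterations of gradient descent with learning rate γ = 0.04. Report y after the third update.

∇g = (4x - 2z, 6y, -2x + 4z)
(x₁, y₁, z₁) = (0.5, -2, -0.5) − 0.04·(3, -12, -3) = (0.38, -1.52, -0.38)
(x₂, y₂, z₂) = (0.38, -1.52, -0.38) − 0.04·(2.28, -9.12, -2.28) = (0.2888, -1.1552, -0.2888)
(x₃, y₃, z₃) = (0.2888, -1.1552, -0.2888) − 0.04·(1.7328, -6.9312, -1.7328) = (0.219488, -0.877952, -0.219488)
y = -0.877952

-0.877952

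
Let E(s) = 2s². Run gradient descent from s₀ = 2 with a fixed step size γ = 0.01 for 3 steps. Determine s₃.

E′(s) = 4s
s₁ = 2 − 0.01·8 = 1.92
s₂ = 1.92 − 0.01·7.68 = 1.8432
s₃ = 1.8432 − 0.01·7.3728 = 1.769472

1.769472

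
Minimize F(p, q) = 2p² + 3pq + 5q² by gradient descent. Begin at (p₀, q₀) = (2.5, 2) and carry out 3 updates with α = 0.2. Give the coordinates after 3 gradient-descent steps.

∇F = (4p + 3q, 3p + 10q)
(p₁, q₁) = (2.5, 2) − 0.2·(16, 27.5) = (-0.7, -3.5)
(p₂, q₂) = (-0.7, -3.5) − 0.2·(-13.3, -37.1) = (1.96, 3.92)
(p₃, q₃) = (1.96, 3.92) − 0.2·(19.6, 45.08) = (-1.96, -5.096)

(-1.96, -5.096)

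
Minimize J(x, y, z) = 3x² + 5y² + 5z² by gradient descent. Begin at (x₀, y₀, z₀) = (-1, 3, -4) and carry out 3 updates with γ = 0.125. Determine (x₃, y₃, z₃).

(-0.015625, -0.046875, 0.0625)

∇J = (6x, 10y, 10z)
Step 1: at (-1, 3, -4), ∇J = (-6, 30, -40) → (-1, 3, -4) − 0.125·(-6, 30, -40) = (-0.25, -0.75, 1)
Step 2: at (-0.25, -0.75, 1), ∇J = (-1.5, -7.5, 10) → (-0.25, -0.75, 1) − 0.125·(-1.5, -7.5, 10) = (-0.0625, 0.1875, -0.25)
Step 3: at (-0.0625, 0.1875, -0.25), ∇J = (-0.375, 1.875, -2.5) → (-0.0625, 0.1875, -0.25) − 0.125·(-0.375, 1.875, -2.5) = (-0.015625, -0.046875, 0.0625)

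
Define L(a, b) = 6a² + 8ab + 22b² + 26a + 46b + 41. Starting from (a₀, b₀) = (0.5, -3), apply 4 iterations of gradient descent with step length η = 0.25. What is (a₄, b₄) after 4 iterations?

(-4682.5, -19891.5)

∇L = (12a + 8b + 26, 8a + 44b + 46)
Step 1: at (0.5, -3), ∇L = (8, -82) → (0.5, -3) − 0.25·(8, -82) = (-1.5, 17.5)
Step 2: at (-1.5, 17.5), ∇L = (148, 804) → (-1.5, 17.5) − 0.25·(148, 804) = (-38.5, -183.5)
Step 3: at (-38.5, -183.5), ∇L = (-1904, -8336) → (-38.5, -183.5) − 0.25·(-1904, -8336) = (437.5, 1900.5)
Step 4: at (437.5, 1900.5), ∇L = (20480, 87168) → (437.5, 1900.5) − 0.25·(20480, 87168) = (-4682.5, -19891.5)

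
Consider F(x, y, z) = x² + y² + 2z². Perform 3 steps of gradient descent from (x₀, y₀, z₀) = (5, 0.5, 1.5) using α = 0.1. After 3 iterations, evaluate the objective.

∇F = (2x, 2y, 4z)
Step 1: at (5, 0.5, 1.5), ∇F = (10, 1, 6) → (5, 0.5, 1.5) − 0.1·(10, 1, 6) = (4, 0.4, 0.9)
Step 2: at (4, 0.4, 0.9), ∇F = (8, 0.8, 3.6) → (4, 0.4, 0.9) − 0.1·(8, 0.8, 3.6) = (3.2, 0.32, 0.54)
Step 3: at (3.2, 0.32, 0.54), ∇F = (6.4, 0.64, 2.16) → (3.2, 0.32, 0.54) − 0.1·(6.4, 0.64, 2.16) = (2.56, 0.256, 0.324)
F(2.56, 0.256, 0.324) = 6.829088

6.829088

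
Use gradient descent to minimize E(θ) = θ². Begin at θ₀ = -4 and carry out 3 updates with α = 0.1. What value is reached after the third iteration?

E′(θ) = 2θ
Step 1: E′(-4) = -8; θ₁ = -4 − 0.1·(-8) = -3.2
Step 2: E′(-3.2) = -6.4; θ₂ = -3.2 − 0.1·(-6.4) = -2.56
Step 3: E′(-2.56) = -5.12; θ₃ = -2.56 − 0.1·(-5.12) = -2.048

-2.048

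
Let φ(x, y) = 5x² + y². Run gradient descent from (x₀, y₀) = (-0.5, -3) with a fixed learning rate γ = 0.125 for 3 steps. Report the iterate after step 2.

∇φ = (10x, 2y)
(x₁, y₁) = (-0.5, -3) − 0.125·(-5, -6) = (0.125, -2.25)
(x₂, y₂) = (0.125, -2.25) − 0.125·(1.25, -4.5) = (-0.03125, -1.6875)

(-0.03125, -1.6875)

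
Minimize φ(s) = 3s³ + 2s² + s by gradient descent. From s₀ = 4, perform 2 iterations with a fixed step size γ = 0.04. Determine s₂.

φ′(s) = 9s² + 4s + 1
Step 1: φ′(4) = 161; s₁ = 4 − 0.04·161 = -2.44
Step 2: φ′(-2.44) = 44.8224; s₂ = -2.44 − 0.04·44.8224 = -4.232896

-4.232896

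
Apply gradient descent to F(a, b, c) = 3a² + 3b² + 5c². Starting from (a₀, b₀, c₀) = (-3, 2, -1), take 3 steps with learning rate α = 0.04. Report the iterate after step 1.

(-2.28, 1.52, -0.6)

∇F = (6a, 6b, 10c)
Step 1: at (-3, 2, -1), ∇F = (-18, 12, -10) → (-3, 2, -1) − 0.04·(-18, 12, -10) = (-2.28, 1.52, -0.6)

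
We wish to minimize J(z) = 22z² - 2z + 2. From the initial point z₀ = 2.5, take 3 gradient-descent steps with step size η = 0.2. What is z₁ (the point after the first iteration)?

J′(z) = 44z - 2
z₁ = 2.5 − 0.2·108 = -19.1

-19.1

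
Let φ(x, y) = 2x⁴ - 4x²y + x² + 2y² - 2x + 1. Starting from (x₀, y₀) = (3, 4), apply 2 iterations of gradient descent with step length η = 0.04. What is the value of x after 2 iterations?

-2.32430848

∇φ = (8x³ - 8xy + 2x - 2, -4x² + 4y)
(x₁, y₁) = (3, 4) − 0.04·(124, -20) = (-1.96, 4.8)
(x₂, y₂) = (-1.96, 4.8) − 0.04·(9.107712, 3.8336) = (-2.32430848, 4.646656)
x = -2.32430848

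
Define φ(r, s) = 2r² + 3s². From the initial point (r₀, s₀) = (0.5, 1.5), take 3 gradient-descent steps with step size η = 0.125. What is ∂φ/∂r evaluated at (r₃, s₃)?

0.25

∇φ = (4r, 6s)
(r₁, s₁) = (0.5, 1.5) − 0.125·(2, 9) = (0.25, 0.375)
(r₂, s₂) = (0.25, 0.375) − 0.125·(1, 2.25) = (0.125, 0.09375)
(r₃, s₃) = (0.125, 0.09375) − 0.125·(0.5, 0.5625) = (0.0625, 0.0234375)
∂φ/∂r at (0.0625, 0.0234375) = 0.25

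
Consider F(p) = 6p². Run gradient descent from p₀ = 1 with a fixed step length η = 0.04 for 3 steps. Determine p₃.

0.140608

F′(p) = 12p
Step 1: F′(1) = 12; p₁ = 1 − 0.04·12 = 0.52
Step 2: F′(0.52) = 6.24; p₂ = 0.52 − 0.04·6.24 = 0.2704
Step 3: F′(0.2704) = 3.2448; p₃ = 0.2704 − 0.04·3.2448 = 0.140608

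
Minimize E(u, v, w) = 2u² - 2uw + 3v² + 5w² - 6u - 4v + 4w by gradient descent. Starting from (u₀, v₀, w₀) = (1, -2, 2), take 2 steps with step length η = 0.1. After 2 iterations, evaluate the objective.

∇E = (4u - 2w - 6, 6v - 4, -2u + 10w + 4)
(u₁, v₁, w₁) = (1, -2, 2) − 0.1·(-6, -16, 22) = (1.6, -0.4, -0.2)
(u₂, v₂, w₂) = (1.6, -0.4, -0.2) − 0.1·(0.8, -6.4, -1.2) = (1.52, 0.24, -0.08)
E(1.52, 0.24, -0.08) = -5.3312

-5.3312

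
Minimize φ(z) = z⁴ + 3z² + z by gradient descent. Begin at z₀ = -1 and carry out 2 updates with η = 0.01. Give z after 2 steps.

φ′(z) = 4z³ + 6z + 1
z₁ = -1 − 0.01·(-9) = -0.91
z₂ = -0.91 − 0.01·(-7.474284) = -0.83525716

-0.83525716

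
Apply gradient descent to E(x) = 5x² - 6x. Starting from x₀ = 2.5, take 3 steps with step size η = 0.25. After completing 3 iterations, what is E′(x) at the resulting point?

-64.125

E′(x) = 10x - 6
Step 1: E′(2.5) = 19; x₁ = 2.5 − 0.25·19 = -2.25
Step 2: E′(-2.25) = -28.5; x₂ = -2.25 − 0.25·(-28.5) = 4.875
Step 3: E′(4.875) = 42.75; x₃ = 4.875 − 0.25·42.75 = -5.8125
E′(x) at (-5.8125) = -64.125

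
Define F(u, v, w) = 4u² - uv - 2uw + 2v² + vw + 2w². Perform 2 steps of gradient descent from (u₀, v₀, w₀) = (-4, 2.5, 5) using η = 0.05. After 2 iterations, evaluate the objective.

∇F = (8u - v - 2w, -u + 4v + w, -2u + v + 4w)
Step 1: at (-4, 2.5, 5), ∇F = (-44.5, 19, 30.5) → (-4, 2.5, 5) − 0.05·(-44.5, 19, 30.5) = (-1.775, 1.55, 3.475)
Step 2: at (-1.775, 1.55, 3.475), ∇F = (-22.7, 11.45, 19) → (-1.775, 1.55, 3.475) − 0.05·(-22.7, 11.45, 19) = (-0.64, 0.9775, 2.525)
F(-0.64, 0.9775, 2.525) = 22.62645

22.62645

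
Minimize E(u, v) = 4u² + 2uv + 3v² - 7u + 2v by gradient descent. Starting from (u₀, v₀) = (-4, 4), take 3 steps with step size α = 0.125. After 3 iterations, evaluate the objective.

∇E = (8u + 2v - 7, 2u + 6v + 2)
(u₁, v₁) = (-4, 4) − 0.125·(-31, 18) = (-0.125, 1.75)
(u₂, v₂) = (-0.125, 1.75) − 0.125·(-4.5, 12.25) = (0.4375, 0.21875)
(u₃, v₃) = (0.4375, 0.21875) − 0.125·(-3.0625, 4.1875) = (0.8203125, -0.3046875)
E(0.8203125, -0.3046875) = -3.88128662109375

-3.88128662109375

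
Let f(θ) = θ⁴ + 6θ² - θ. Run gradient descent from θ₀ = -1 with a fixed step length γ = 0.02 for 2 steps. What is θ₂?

-0.45860032

f′(θ) = 4θ³ + 12θ - 1
θ₁ = -1 − 0.02·(-17) = -0.66
θ₂ = -0.66 − 0.02·(-10.069984) = -0.45860032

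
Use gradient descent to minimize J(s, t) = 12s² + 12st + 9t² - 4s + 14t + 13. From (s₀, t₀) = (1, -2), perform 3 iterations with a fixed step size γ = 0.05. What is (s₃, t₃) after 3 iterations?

(0.97, -1.373)

∇J = (24s + 12t - 4, 12s + 18t + 14)
Step 1: at (1, -2), ∇J = (-4, -10) → (1, -2) − 0.05·(-4, -10) = (1.2, -1.5)
Step 2: at (1.2, -1.5), ∇J = (6.8, 1.4) → (1.2, -1.5) − 0.05·(6.8, 1.4) = (0.86, -1.57)
Step 3: at (0.86, -1.57), ∇J = (-2.2, -3.94) → (0.86, -1.57) − 0.05·(-2.2, -3.94) = (0.97, -1.373)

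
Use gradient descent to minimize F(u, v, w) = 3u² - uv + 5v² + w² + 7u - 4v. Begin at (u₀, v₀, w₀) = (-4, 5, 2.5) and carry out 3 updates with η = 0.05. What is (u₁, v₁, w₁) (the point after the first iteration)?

∇F = (6u - v + 7, -u + 10v - 4, 2w)
(u₁, v₁, w₁) = (-4, 5, 2.5) − 0.05·(-22, 50, 5) = (-2.9, 2.5, 2.25)

(-2.9, 2.5, 2.25)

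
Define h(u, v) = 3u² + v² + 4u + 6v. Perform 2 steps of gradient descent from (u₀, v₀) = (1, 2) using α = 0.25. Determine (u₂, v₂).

∇h = (6u + 4, 2v + 6)
(u₁, v₁) = (1, 2) − 0.25·(10, 10) = (-1.5, -0.5)
(u₂, v₂) = (-1.5, -0.5) − 0.25·(-5, 5) = (-0.25, -1.75)

(-0.25, -1.75)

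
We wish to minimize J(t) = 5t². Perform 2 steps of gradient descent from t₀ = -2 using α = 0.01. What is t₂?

-1.62

J′(t) = 10t
t₁ = -2 − 0.01·(-20) = -1.8
t₂ = -1.8 − 0.01·(-18) = -1.62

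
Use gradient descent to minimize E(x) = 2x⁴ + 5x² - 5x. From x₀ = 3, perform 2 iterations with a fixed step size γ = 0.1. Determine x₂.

7515.6448

E′(x) = 8x³ + 10x - 5
x₁ = 3 − 0.1·241 = -21.1
x₂ = -21.1 − 0.1·(-75367.448) = 7515.6448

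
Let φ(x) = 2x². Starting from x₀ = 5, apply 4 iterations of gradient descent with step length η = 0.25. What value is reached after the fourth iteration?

φ′(x) = 4x
x₁ = 5 − 0.25·20 = 0
x₂ = 0 − 0.25·0 = 0
x₃ = 0 − 0.25·0 = 0
x₄ = 0 − 0.25·0 = 0

0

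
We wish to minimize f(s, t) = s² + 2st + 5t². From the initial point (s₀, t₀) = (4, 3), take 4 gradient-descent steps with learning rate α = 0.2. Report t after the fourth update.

∇f = (2s + 2t, 2s + 10t)
Step 1: at (4, 3), ∇f = (14, 38) → (4, 3) − 0.2·(14, 38) = (1.2, -4.6)
Step 2: at (1.2, -4.6), ∇f = (-6.8, -43.6) → (1.2, -4.6) − 0.2·(-6.8, -43.6) = (2.56, 4.12)
Step 3: at (2.56, 4.12), ∇f = (13.36, 46.32) → (2.56, 4.12) − 0.2·(13.36, 46.32) = (-0.112, -5.144)
Step 4: at (-0.112, -5.144), ∇f = (-10.512, -51.664) → (-0.112, -5.144) − 0.2·(-10.512, -51.664) = (1.9904, 5.1888)
t = 5.1888

5.1888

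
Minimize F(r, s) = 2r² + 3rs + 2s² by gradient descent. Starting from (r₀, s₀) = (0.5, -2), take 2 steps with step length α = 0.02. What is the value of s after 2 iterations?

∇F = (4r + 3s, 3r + 4s)
(r₁, s₁) = (0.5, -2) − 0.02·(-4, -6.5) = (0.58, -1.87)
(r₂, s₂) = (0.58, -1.87) − 0.02·(-3.29, -5.74) = (0.6458, -1.7552)
s = -1.7552

-1.7552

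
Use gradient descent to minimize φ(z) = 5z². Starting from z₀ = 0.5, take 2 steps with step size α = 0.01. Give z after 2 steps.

φ′(z) = 10z
z₁ = 0.5 − 0.01·5 = 0.45
z₂ = 0.45 − 0.01·4.5 = 0.405

0.405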